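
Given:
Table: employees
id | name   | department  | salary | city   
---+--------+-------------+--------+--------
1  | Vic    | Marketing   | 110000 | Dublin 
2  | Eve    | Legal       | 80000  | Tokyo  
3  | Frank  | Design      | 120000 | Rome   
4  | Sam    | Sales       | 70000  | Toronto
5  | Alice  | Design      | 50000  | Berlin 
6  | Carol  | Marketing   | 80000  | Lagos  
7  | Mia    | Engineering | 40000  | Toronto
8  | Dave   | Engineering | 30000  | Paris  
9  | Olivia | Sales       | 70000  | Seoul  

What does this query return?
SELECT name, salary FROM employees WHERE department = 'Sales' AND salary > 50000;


Filtering: department = 'Sales' AND salary > 50000
Matching: 2 rows

2 rows:
Sam, 70000
Olivia, 70000


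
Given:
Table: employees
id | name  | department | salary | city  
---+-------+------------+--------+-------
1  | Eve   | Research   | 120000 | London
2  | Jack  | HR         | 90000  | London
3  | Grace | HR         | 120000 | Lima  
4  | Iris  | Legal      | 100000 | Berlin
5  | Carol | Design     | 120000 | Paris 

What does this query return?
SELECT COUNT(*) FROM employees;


COUNT(*) counts all rows

5


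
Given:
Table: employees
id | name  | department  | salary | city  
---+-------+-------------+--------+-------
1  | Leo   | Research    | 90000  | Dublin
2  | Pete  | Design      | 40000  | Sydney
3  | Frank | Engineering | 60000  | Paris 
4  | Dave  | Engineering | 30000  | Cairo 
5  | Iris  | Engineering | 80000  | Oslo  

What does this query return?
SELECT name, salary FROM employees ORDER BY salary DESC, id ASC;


Sorting by salary DESC, then id ASC for ties

5 rows:
Leo, 90000
Iris, 80000
Frank, 60000
Pete, 40000
Dave, 30000


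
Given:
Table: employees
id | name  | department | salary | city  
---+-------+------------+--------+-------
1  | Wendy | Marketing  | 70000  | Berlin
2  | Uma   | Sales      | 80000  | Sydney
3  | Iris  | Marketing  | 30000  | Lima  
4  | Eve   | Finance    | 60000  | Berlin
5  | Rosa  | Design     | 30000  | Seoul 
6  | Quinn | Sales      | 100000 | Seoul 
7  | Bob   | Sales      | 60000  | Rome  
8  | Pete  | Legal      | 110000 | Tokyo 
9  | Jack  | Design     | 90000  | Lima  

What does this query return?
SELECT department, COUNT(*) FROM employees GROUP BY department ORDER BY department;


Assigning each row to its department group:
  Wendy -> Marketing
  Uma -> Sales
  Iris -> Marketing
  Eve -> Finance
  Rosa -> Design
  Quinn -> Sales
  Bob -> Sales
  Pete -> Legal
  Jack -> Design


5 groups:
Design, 2
Finance, 1
Legal, 1
Marketing, 2
Sales, 3


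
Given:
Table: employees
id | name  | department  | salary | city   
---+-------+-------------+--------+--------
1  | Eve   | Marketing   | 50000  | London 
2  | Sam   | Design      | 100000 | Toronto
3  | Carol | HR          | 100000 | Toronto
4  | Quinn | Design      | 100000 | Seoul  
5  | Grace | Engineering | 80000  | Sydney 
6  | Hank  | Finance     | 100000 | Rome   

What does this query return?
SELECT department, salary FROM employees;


Projecting columns: department, salary

6 rows:
Marketing, 50000
Design, 100000
HR, 100000
Design, 100000
Engineering, 80000
Finance, 100000


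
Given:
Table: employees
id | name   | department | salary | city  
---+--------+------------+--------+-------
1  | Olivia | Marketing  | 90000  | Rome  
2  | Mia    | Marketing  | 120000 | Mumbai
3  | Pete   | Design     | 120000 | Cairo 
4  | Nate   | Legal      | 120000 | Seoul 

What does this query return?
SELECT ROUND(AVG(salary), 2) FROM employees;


SUM(salary) = 450000
COUNT = 4
ROUND(AVG, 2) = ROUND(450000 / 4, 2) = 112500.0

112500.0


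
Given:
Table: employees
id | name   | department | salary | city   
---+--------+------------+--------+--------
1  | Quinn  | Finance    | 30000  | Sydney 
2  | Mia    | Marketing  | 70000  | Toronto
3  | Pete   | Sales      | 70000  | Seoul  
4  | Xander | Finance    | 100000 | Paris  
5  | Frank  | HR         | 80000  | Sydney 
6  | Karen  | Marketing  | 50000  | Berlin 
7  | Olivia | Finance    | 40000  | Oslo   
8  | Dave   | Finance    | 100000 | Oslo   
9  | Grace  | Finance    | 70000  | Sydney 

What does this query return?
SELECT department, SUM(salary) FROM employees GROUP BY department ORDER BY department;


Summing salary within each department:
  Finance: 30000 + 100000 + 40000 + 100000 + 70000 = 340000
  HR: 80000 = 80000
  Marketing: 70000 + 50000 = 120000
  Sales: 70000 = 70000


4 groups:
Finance, 340000
HR, 80000
Marketing, 120000
Sales, 70000


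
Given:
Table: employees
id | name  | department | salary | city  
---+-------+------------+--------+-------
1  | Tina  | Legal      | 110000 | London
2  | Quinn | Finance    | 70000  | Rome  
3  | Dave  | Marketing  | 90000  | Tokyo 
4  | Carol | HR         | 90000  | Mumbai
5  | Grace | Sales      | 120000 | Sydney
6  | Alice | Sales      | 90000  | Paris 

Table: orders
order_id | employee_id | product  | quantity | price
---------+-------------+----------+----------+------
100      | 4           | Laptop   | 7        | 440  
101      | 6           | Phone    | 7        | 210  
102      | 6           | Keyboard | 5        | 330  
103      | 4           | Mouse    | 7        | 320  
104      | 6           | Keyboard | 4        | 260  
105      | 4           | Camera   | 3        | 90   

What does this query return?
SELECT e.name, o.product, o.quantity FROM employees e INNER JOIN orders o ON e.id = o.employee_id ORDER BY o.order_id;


Joining employees.id = orders.employee_id:
  employee Carol (id=4) -> order Laptop
  employee Alice (id=6) -> order Phone
  employee Alice (id=6) -> order Keyboard
  employee Carol (id=4) -> order Mouse
  employee Alice (id=6) -> order Keyboard
  employee Carol (id=4) -> order Camera


6 rows:
Carol, Laptop, 7
Alice, Phone, 7
Alice, Keyboard, 5
Carol, Mouse, 7
Alice, Keyboard, 4
Carol, Camera, 3


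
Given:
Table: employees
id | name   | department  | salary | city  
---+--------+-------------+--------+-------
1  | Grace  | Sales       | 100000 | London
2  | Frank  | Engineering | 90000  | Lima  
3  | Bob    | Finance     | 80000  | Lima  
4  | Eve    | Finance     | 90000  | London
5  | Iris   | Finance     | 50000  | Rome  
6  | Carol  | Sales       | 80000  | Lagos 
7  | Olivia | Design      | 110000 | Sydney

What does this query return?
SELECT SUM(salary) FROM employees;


SUM(salary) = 100000 + 90000 + 80000 + 90000 + 50000 + 80000 + 110000 = 600000

600000


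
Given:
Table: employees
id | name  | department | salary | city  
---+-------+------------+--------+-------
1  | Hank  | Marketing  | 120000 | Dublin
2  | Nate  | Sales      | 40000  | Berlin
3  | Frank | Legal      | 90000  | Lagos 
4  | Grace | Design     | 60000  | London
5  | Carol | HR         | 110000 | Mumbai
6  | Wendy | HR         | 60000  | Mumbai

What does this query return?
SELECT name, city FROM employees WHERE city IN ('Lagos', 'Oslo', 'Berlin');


Filtering: city IN ('Lagos', 'Oslo', 'Berlin')
Matching: 2 rows

2 rows:
Nate, Berlin
Frank, Lagos


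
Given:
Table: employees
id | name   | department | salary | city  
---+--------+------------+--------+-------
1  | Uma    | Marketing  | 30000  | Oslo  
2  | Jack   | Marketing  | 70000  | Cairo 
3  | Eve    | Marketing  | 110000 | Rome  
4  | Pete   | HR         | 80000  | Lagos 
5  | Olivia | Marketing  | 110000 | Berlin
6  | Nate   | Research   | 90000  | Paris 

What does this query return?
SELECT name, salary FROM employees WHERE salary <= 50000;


Filtering: salary <= 50000
Matching: 1 rows

1 rows:
Uma, 30000


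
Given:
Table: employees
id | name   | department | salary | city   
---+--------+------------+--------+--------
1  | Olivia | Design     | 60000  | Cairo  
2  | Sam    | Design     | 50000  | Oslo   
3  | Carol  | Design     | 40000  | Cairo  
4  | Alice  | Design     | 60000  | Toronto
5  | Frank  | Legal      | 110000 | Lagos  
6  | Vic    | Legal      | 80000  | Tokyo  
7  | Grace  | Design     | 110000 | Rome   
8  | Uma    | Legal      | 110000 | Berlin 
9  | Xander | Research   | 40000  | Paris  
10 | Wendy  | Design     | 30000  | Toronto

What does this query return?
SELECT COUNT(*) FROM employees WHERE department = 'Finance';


Counting rows where department = 'Finance'


0


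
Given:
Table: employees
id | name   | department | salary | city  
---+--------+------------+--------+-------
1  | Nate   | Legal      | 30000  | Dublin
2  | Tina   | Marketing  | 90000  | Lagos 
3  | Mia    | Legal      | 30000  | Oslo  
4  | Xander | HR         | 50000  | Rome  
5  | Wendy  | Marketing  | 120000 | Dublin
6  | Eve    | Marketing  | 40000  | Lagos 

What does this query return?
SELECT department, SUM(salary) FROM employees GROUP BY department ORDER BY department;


Summing salary within each department:
  HR: 50000 = 50000
  Legal: 30000 + 30000 = 60000
  Marketing: 90000 + 120000 + 40000 = 250000


3 groups:
HR, 50000
Legal, 60000
Marketing, 250000


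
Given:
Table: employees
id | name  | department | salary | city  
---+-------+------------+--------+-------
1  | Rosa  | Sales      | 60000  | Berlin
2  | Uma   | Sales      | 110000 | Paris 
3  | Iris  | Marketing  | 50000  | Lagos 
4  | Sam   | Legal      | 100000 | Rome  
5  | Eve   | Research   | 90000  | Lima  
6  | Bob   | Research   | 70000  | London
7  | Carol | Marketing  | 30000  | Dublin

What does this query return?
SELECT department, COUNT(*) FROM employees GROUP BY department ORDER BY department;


Assigning each row to its department group:
  Rosa -> Sales
  Uma -> Sales
  Iris -> Marketing
  Sam -> Legal
  Eve -> Research
  Bob -> Research
  Carol -> Marketing


4 groups:
Legal, 1
Marketing, 2
Research, 2
Sales, 2


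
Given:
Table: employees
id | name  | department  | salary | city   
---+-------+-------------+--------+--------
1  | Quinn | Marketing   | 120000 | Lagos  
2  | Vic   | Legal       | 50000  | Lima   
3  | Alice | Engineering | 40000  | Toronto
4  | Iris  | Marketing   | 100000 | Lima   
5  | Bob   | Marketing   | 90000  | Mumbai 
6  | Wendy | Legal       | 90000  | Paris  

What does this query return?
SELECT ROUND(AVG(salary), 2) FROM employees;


SUM(salary) = 490000
COUNT = 6
ROUND(AVG, 2) = ROUND(490000 / 6, 2) = 81666.67

81666.67


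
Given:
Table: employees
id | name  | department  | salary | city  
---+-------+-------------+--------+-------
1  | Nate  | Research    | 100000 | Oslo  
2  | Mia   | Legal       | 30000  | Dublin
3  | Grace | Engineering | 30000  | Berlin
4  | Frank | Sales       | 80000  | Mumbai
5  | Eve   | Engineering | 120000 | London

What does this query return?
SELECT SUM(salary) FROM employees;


SUM(salary) = 100000 + 30000 + 30000 + 80000 + 120000 = 360000

360000


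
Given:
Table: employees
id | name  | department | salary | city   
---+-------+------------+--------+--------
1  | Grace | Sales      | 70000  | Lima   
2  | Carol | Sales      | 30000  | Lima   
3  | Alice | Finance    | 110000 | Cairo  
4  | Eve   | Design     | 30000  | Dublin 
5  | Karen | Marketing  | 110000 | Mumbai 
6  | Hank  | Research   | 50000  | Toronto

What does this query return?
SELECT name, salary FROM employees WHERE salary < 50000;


Filtering: salary < 50000
Matching: 2 rows

2 rows:
Carol, 30000
Eve, 30000


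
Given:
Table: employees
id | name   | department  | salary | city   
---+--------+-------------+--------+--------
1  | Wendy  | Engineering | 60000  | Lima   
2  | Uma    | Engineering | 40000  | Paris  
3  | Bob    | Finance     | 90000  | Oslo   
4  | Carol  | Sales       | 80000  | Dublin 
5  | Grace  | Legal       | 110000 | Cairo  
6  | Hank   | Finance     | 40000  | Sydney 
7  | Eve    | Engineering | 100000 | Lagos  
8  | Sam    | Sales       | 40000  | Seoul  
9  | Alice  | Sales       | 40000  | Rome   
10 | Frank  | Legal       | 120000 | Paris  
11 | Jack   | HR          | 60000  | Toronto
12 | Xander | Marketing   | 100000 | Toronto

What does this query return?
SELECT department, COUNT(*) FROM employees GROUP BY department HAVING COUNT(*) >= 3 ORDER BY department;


Groups with count >= 3:
  Engineering: 3 -> PASS
  Sales: 3 -> PASS
  Finance: 2 -> filtered out
  HR: 1 -> filtered out
  Legal: 2 -> filtered out
  Marketing: 1 -> filtered out


2 groups:
Engineering, 3
Sales, 3


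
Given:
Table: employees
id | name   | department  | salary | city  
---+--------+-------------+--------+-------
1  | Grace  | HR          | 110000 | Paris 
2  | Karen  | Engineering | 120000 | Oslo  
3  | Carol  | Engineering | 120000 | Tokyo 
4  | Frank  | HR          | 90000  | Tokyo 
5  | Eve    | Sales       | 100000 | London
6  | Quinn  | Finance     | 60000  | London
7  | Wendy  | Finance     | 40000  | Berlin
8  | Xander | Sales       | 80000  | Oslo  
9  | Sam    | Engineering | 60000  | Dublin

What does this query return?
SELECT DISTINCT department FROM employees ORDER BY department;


All 'department' values (row order): HR, Engineering, Engineering, HR, Sales, Finance, Finance, Sales, Engineering
Removing duplicates leaves 4 unique value(s).

4 values:
Engineering
Finance
HR
Sales


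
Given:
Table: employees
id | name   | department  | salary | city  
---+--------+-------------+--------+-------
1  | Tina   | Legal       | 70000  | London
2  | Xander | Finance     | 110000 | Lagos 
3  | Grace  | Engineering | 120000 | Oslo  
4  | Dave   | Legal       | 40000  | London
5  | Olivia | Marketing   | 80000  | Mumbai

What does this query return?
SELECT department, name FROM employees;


Projecting columns: department, name

5 rows:
Legal, Tina
Finance, Xander
Engineering, Grace
Legal, Dave
Marketing, Olivia


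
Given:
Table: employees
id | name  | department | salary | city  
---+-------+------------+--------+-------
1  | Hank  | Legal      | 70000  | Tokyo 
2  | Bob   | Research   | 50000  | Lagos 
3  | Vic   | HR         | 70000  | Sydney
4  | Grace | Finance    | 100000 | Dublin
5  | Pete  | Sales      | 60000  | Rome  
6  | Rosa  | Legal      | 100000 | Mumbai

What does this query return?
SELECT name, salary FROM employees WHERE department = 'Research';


Filtering: department = 'Research'
Matching rows: 1

1 rows:
Bob, 50000


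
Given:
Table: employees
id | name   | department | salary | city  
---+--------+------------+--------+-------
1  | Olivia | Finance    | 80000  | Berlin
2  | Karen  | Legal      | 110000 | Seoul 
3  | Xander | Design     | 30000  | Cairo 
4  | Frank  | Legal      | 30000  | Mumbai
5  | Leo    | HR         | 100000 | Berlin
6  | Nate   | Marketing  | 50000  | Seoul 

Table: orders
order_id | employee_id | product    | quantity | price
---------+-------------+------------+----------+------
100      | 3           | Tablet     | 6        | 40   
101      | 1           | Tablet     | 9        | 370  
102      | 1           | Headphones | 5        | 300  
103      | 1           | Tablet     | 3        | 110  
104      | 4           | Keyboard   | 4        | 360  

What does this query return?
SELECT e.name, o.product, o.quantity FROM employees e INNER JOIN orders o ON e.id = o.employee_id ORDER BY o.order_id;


Joining employees.id = orders.employee_id:
  employee Xander (id=3) -> order Tablet
  employee Olivia (id=1) -> order Tablet
  employee Olivia (id=1) -> order Headphones
  employee Olivia (id=1) -> order Tablet
  employee Frank (id=4) -> order Keyboard


5 rows:
Xander, Tablet, 6
Olivia, Tablet, 9
Olivia, Headphones, 5
Olivia, Tablet, 3
Frank, Keyboard, 4


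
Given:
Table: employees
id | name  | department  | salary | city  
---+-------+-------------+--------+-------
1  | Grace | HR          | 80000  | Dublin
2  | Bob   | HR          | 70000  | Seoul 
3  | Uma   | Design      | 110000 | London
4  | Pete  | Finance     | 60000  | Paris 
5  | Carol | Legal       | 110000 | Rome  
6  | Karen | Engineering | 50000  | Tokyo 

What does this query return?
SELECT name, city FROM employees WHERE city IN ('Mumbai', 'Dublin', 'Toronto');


Filtering: city IN ('Mumbai', 'Dublin', 'Toronto')
Matching: 1 rows

1 rows:
Grace, Dublin


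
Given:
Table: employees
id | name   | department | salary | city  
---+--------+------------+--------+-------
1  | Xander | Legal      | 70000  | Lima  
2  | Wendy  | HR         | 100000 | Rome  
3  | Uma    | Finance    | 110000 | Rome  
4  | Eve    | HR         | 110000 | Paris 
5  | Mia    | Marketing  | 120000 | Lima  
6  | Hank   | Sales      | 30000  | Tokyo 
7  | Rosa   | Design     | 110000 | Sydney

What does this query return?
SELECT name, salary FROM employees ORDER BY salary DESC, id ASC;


Sorting by salary DESC, then id ASC for ties

7 rows:
Mia, 120000
Uma, 110000
Eve, 110000
Rosa, 110000
Wendy, 100000
Xander, 70000
Hank, 30000


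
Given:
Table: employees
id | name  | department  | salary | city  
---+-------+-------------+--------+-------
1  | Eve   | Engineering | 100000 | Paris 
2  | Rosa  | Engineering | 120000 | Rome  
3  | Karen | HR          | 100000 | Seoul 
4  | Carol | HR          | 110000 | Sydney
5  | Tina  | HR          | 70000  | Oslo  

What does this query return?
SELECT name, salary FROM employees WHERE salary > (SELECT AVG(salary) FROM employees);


Subquery: AVG(salary) = 100000.0
Filtering: salary > 100000.0
  Rosa (120000) -> MATCH
  Carol (110000) -> MATCH


2 rows:
Rosa, 120000
Carol, 110000


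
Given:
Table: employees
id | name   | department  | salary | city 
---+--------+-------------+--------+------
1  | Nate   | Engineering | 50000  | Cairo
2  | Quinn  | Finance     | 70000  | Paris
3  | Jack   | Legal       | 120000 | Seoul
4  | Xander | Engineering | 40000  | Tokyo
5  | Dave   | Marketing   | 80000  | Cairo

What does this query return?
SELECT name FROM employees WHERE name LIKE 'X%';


LIKE 'X%' matches names starting with 'X'
Matching: 1

1 rows:
Xander


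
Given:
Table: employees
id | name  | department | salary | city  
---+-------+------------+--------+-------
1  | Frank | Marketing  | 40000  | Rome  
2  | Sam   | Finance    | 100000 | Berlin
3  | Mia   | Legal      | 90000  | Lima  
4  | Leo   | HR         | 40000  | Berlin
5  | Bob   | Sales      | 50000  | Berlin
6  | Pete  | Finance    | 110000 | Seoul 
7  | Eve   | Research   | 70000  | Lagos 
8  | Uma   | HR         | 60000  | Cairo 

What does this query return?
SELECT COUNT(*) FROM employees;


COUNT(*) counts all rows

8


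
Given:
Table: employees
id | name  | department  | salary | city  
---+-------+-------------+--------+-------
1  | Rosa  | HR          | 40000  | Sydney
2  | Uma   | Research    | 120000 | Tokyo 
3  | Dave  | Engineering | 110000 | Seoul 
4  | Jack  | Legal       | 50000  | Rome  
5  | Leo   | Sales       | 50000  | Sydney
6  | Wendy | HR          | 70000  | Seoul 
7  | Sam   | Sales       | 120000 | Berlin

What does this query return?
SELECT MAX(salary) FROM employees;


Salaries: 40000, 120000, 110000, 50000, 50000, 70000, 120000
MAX = 120000

120000


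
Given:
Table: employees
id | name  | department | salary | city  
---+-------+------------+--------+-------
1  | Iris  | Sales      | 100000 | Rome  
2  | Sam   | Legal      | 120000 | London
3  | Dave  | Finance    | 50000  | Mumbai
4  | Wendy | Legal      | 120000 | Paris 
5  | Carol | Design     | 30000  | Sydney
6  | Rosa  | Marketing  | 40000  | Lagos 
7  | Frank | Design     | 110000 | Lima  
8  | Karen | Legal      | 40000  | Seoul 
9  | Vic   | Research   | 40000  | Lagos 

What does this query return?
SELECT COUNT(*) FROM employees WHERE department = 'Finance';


Counting rows where department = 'Finance'
  Dave -> MATCH


1


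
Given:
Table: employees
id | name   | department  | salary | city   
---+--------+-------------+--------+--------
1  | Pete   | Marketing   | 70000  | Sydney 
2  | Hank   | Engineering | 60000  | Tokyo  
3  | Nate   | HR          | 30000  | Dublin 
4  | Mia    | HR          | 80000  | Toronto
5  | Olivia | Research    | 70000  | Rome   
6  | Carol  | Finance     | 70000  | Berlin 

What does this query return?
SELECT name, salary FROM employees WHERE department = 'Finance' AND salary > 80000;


Filtering: department = 'Finance' AND salary > 80000
Matching: 0 rows

Empty result set (0 rows)


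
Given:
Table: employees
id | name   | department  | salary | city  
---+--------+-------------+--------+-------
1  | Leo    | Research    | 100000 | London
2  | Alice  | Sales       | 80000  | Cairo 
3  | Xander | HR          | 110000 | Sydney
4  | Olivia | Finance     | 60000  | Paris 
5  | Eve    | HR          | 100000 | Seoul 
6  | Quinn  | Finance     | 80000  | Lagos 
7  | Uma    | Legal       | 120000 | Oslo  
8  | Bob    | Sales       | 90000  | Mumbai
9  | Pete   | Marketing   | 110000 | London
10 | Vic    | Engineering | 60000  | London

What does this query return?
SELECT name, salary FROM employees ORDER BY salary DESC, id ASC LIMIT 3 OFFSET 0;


Sort by salary DESC (id ASC tiebreak), then skip 0 and take 3
Rows 1 through 3

3 rows:
Uma, 120000
Xander, 110000
Pete, 110000


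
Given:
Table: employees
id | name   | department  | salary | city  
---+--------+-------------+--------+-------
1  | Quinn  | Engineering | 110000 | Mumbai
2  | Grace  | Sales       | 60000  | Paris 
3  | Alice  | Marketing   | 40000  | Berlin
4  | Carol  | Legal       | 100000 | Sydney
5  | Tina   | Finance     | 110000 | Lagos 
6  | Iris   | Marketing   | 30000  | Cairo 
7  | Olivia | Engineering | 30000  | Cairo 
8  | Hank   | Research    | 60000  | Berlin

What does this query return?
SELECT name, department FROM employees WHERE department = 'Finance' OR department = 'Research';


Filtering: department = 'Finance' OR 'Research'
Matching: 2 rows

2 rows:
Tina, Finance
Hank, Research


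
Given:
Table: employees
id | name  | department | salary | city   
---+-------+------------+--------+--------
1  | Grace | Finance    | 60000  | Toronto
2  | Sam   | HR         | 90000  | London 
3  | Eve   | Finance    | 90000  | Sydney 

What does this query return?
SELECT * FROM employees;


SELECT * returns all 3 rows with all columns

3 rows:
1, Grace, Finance, 60000, Toronto
2, Sam, HR, 90000, London
3, Eve, Finance, 90000, Sydney


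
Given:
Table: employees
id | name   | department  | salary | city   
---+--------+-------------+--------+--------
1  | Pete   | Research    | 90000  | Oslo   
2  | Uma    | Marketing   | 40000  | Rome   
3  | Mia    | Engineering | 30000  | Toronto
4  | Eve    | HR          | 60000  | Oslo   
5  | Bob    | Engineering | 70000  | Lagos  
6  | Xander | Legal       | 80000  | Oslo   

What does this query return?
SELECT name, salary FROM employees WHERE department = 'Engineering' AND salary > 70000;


Filtering: department = 'Engineering' AND salary > 70000
Matching: 0 rows

Empty result set (0 rows)


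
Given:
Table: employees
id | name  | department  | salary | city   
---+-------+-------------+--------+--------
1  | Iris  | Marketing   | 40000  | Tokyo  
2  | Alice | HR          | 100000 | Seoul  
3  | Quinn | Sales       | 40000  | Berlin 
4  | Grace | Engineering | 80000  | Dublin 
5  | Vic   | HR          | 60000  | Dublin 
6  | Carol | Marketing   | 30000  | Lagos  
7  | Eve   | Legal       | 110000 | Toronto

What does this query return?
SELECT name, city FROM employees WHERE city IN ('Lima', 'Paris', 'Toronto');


Filtering: city IN ('Lima', 'Paris', 'Toronto')
Matching: 1 rows

1 rows:
Eve, Toronto


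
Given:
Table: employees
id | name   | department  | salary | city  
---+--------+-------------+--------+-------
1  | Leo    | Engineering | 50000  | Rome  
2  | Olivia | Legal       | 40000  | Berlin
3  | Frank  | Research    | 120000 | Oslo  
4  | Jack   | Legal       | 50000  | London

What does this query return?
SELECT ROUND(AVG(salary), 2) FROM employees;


SUM(salary) = 260000
COUNT = 4
ROUND(AVG, 2) = ROUND(260000 / 4, 2) = 65000.0

65000.0


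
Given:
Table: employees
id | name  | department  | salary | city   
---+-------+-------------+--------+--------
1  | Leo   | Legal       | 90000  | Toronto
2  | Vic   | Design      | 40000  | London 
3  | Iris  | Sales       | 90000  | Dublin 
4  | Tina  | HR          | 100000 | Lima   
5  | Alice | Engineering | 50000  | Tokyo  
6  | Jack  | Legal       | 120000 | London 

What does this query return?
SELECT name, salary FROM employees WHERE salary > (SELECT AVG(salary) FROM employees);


Subquery: AVG(salary) = 81666.67
Filtering: salary > 81666.67
  Leo (90000) -> MATCH
  Iris (90000) -> MATCH
  Tina (100000) -> MATCH
  Jack (120000) -> MATCH


4 rows:
Leo, 90000
Iris, 90000
Tina, 100000
Jack, 120000


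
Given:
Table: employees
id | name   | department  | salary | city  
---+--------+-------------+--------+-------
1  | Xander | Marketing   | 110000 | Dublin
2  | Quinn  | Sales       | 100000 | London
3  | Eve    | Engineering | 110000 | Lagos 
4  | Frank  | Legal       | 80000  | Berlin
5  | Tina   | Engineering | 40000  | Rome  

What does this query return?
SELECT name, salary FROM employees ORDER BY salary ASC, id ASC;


Sorting by salary ASC, then id ASC for ties

5 rows:
Tina, 40000
Frank, 80000
Quinn, 100000
Xander, 110000
Eve, 110000


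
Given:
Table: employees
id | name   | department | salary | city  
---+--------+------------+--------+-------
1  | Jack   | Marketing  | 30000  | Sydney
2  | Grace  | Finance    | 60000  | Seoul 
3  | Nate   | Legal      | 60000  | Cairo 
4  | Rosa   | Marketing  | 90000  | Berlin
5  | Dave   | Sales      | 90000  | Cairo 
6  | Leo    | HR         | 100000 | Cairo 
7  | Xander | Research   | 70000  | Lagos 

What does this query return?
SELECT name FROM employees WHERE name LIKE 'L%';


LIKE 'L%' matches names starting with 'L'
Matching: 1

1 rows:
Leo


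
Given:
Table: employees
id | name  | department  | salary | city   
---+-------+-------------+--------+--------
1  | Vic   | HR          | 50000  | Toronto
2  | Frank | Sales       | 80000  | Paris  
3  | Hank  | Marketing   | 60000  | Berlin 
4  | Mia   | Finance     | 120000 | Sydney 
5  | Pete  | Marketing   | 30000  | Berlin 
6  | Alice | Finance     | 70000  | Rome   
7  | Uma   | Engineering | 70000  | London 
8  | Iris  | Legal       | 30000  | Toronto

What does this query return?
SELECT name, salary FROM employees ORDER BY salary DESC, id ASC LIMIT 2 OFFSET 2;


Sort by salary DESC (id ASC tiebreak), then skip 2 and take 2
Rows 3 through 4

2 rows:
Alice, 70000
Uma, 70000


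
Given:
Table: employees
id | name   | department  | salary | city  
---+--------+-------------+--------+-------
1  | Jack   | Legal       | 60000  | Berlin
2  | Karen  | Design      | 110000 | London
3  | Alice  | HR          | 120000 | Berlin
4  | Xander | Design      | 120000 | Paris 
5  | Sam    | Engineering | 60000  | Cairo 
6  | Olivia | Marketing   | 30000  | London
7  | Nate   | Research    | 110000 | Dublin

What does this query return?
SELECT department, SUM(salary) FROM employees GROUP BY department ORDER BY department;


Summing salary within each department:
  Design: 110000 + 120000 = 230000
  Engineering: 60000 = 60000
  HR: 120000 = 120000
  Legal: 60000 = 60000
  Marketing: 30000 = 30000
  Research: 110000 = 110000


6 groups:
Design, 230000
Engineering, 60000
HR, 120000
Legal, 60000
Marketing, 30000
Research, 110000


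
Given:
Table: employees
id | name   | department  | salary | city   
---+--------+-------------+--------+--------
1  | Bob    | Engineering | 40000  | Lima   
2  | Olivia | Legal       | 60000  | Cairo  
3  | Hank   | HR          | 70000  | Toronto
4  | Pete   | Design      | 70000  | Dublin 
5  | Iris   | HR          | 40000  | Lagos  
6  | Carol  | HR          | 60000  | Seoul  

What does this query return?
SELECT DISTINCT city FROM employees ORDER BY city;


All 'city' values (row order): Lima, Cairo, Toronto, Dublin, Lagos, Seoul
Removing duplicates leaves 6 unique value(s).

6 values:
Cairo
Dublin
Lagos
Lima
Seoul
Toronto


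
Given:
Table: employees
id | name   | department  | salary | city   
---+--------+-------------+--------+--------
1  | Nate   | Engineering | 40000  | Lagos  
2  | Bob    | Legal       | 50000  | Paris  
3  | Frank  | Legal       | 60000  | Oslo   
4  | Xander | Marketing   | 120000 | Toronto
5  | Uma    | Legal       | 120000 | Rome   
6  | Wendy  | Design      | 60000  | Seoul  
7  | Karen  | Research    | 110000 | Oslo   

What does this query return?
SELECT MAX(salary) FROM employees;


Salaries: 40000, 50000, 60000, 120000, 120000, 60000, 110000
MAX = 120000

120000


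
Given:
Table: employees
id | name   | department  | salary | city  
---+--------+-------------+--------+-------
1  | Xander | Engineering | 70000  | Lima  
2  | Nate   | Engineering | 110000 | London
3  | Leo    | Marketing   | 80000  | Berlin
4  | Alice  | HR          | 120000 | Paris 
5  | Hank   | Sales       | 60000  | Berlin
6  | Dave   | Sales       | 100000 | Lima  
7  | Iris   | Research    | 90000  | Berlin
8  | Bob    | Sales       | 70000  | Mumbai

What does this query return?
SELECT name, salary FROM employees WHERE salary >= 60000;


Filtering: salary >= 60000
Matching: 8 rows

8 rows:
Xander, 70000
Nate, 110000
Leo, 80000
Alice, 120000
Hank, 60000
Dave, 100000
Iris, 90000
Bob, 70000


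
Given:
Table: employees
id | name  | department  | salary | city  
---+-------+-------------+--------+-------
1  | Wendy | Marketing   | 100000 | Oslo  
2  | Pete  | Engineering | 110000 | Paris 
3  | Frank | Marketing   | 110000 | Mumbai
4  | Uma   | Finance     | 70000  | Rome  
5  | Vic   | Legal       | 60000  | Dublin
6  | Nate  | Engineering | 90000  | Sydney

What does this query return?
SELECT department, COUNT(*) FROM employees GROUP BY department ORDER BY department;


Assigning each row to its department group:
  Wendy -> Marketing
  Pete -> Engineering
  Frank -> Marketing
  Uma -> Finance
  Vic -> Legal
  Nate -> Engineering


4 groups:
Engineering, 2
Finance, 1
Legal, 1
Marketing, 2


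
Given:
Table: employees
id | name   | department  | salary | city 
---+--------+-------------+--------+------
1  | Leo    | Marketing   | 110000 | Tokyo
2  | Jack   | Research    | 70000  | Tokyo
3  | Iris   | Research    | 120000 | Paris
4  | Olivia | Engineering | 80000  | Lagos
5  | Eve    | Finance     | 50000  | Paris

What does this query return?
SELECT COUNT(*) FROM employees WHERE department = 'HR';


Counting rows where department = 'HR'


0


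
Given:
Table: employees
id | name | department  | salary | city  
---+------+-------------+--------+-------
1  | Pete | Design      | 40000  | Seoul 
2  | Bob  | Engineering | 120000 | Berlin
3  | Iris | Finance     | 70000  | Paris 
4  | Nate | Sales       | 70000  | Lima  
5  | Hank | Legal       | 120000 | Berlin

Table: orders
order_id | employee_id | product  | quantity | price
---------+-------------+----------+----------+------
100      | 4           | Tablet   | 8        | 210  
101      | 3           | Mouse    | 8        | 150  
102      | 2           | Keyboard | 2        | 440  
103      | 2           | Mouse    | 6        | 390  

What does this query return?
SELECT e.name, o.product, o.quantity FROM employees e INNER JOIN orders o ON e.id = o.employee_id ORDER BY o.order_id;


Joining employees.id = orders.employee_id:
  employee Nate (id=4) -> order Tablet
  employee Iris (id=3) -> order Mouse
  employee Bob (id=2) -> order Keyboard
  employee Bob (id=2) -> order Mouse


4 rows:
Nate, Tablet, 8
Iris, Mouse, 8
Bob, Keyboard, 2
Bob, Mouse, 6


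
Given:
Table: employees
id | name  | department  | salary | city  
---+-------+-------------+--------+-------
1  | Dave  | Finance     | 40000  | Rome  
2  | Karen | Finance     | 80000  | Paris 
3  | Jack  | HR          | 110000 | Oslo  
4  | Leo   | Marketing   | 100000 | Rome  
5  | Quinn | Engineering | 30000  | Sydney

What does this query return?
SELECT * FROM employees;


SELECT * returns all 5 rows with all columns

5 rows:
1, Dave, Finance, 40000, Rome
2, Karen, Finance, 80000, Paris
3, Jack, HR, 110000, Oslo
4, Leo, Marketing, 100000, Rome
5, Quinn, Engineering, 30000, Sydney


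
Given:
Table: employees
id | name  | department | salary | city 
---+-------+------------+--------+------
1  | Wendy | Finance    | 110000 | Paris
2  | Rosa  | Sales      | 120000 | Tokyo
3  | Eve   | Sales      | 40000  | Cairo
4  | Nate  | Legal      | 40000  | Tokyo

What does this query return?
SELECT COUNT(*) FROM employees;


COUNT(*) counts all rows

4


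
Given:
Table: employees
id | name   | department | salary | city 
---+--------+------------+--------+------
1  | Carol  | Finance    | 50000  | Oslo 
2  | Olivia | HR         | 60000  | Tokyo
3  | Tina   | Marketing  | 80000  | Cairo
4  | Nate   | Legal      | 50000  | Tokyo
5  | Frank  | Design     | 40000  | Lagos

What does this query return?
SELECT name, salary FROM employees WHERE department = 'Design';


Filtering: department = 'Design'
Matching rows: 1

1 rows:
Frank, 40000


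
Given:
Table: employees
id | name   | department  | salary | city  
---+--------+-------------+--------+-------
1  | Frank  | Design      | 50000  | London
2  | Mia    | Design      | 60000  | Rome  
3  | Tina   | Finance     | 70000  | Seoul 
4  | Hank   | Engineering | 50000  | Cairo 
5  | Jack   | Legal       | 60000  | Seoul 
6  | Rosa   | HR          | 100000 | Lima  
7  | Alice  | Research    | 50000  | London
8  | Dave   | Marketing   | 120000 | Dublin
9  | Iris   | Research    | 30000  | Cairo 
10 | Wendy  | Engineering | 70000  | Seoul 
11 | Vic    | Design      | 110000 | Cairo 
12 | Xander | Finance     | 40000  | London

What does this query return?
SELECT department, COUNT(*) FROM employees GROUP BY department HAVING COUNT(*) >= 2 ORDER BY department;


Groups with count >= 2:
  Design: 3 -> PASS
  Engineering: 2 -> PASS
  Finance: 2 -> PASS
  Research: 2 -> PASS
  HR: 1 -> filtered out
  Legal: 1 -> filtered out
  Marketing: 1 -> filtered out


4 groups:
Design, 3
Engineering, 2
Finance, 2
Research, 2


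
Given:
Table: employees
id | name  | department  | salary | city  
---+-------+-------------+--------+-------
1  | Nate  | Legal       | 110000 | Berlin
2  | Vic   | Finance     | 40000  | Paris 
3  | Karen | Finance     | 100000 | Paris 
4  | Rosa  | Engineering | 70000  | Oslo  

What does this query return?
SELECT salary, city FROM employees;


Projecting columns: salary, city

4 rows:
110000, Berlin
40000, Paris
100000, Paris
70000, Oslo


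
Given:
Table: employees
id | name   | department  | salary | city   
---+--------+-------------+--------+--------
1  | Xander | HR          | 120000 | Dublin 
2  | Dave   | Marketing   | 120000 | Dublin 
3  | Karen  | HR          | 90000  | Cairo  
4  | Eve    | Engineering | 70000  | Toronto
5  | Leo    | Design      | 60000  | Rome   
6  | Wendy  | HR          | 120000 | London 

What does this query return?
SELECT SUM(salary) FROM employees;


SUM(salary) = 120000 + 120000 + 90000 + 70000 + 60000 + 120000 = 580000

580000


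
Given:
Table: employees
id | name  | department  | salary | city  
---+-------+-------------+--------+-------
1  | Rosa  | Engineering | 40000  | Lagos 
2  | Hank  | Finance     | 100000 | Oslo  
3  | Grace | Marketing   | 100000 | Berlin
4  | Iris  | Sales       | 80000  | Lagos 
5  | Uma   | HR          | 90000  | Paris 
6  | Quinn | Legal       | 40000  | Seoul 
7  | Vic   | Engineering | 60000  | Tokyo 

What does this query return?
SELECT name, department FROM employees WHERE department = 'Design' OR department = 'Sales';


Filtering: department = 'Design' OR 'Sales'
Matching: 1 rows

1 rows:
Iris, Sales


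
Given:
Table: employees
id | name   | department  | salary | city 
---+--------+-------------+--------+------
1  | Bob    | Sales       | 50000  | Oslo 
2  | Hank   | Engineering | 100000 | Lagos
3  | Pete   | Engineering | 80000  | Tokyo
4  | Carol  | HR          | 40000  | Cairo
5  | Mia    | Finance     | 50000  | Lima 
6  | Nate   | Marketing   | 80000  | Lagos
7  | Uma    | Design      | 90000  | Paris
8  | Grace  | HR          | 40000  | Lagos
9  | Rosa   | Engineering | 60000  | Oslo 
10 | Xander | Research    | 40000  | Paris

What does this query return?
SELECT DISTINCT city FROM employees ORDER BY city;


All 'city' values (row order): Oslo, Lagos, Tokyo, Cairo, Lima, Lagos, Paris, Lagos, Oslo, Paris
Removing duplicates leaves 6 unique value(s).

6 values:
Cairo
Lagos
Lima
Oslo
Paris
Tokyo


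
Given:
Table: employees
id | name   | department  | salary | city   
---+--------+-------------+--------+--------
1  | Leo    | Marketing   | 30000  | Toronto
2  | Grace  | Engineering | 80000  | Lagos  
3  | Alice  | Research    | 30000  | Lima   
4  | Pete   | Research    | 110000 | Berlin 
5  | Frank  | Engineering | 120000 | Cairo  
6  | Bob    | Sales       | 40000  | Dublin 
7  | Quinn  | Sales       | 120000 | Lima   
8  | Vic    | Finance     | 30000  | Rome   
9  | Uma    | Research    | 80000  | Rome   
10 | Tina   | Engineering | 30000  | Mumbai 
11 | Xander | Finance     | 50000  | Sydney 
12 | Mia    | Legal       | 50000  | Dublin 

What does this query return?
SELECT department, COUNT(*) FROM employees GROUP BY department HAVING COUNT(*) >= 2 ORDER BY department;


Groups with count >= 2:
  Engineering: 3 -> PASS
  Finance: 2 -> PASS
  Research: 3 -> PASS
  Sales: 2 -> PASS
  Legal: 1 -> filtered out
  Marketing: 1 -> filtered out


4 groups:
Engineering, 3
Finance, 2
Research, 3
Sales, 2


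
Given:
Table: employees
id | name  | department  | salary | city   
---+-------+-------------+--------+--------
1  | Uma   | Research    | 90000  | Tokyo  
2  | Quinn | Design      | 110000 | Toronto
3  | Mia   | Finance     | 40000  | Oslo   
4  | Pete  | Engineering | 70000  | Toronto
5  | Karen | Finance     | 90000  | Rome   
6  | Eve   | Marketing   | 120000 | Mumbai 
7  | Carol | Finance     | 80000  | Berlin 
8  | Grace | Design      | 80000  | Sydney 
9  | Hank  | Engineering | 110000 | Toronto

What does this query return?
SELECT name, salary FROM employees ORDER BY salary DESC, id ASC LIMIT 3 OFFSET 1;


Sort by salary DESC (id ASC tiebreak), then skip 1 and take 3
Rows 2 through 4

3 rows:
Quinn, 110000
Hank, 110000
Uma, 90000


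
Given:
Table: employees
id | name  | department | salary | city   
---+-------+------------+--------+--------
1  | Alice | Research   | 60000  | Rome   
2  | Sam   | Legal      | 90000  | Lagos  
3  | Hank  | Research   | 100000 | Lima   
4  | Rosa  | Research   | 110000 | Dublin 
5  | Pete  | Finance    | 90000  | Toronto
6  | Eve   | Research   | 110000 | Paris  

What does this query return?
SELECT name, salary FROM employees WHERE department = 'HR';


Filtering: department = 'HR'
Matching rows: 0

Empty result set (0 rows)


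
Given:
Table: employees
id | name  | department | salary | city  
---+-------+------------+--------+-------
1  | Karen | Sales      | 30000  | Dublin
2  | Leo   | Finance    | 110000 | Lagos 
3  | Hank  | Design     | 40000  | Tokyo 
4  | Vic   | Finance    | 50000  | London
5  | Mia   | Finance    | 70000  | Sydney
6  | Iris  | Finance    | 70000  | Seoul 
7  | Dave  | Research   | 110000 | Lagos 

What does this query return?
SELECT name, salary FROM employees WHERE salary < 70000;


Filtering: salary < 70000
Matching: 3 rows

3 rows:
Karen, 30000
Hank, 40000
Vic, 50000


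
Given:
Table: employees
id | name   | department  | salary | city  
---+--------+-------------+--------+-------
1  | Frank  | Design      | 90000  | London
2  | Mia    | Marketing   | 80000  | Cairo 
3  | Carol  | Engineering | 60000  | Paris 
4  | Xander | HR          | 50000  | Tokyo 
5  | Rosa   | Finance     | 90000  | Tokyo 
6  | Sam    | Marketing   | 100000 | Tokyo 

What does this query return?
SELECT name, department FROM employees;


Projecting columns: name, department

6 rows:
Frank, Design
Mia, Marketing
Carol, Engineering
Xander, HR
Rosa, Finance
Sam, Marketing


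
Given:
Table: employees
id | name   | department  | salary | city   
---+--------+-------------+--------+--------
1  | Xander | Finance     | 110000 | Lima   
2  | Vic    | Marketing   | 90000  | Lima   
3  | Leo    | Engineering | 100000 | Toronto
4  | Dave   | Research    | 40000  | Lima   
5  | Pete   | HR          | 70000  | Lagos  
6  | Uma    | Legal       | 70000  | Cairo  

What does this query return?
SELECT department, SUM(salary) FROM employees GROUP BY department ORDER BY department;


Summing salary within each department:
  Engineering: 100000 = 100000
  Finance: 110000 = 110000
  HR: 70000 = 70000
  Legal: 70000 = 70000
  Marketing: 90000 = 90000
  Research: 40000 = 40000


6 groups:
Engineering, 100000
Finance, 110000
HR, 70000
Legal, 70000
Marketing, 90000
Research, 40000
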